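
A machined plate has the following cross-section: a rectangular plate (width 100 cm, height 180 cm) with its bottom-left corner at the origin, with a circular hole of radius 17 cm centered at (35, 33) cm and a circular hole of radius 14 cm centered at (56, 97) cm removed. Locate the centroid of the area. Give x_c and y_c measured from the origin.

plate: A = 100 × 180 = 18000.00, centroid at (50.00, 90.00).
hole 1: A = −π·17² = -907.92, centroid at (35.00, 33.00).
hole 2: A = −π·14² = -615.75, centroid at (56.00, 97.00).
ΣA = 16476.33 cm², ΣAx_c = 833740.67 cm³, ΣAy_c = 1530310.67 cm³.
x_c = 833740.67/16476.33 = 50.60 cm; y_c = 1530310.67/16476.33 = 92.88 cm.

x_c = 50.60 cm, y_c = 92.88 cm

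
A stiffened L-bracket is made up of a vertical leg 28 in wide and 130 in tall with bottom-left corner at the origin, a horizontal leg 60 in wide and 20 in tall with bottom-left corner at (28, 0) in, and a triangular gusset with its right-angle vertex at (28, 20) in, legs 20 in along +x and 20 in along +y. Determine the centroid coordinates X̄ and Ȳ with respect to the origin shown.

vertical leg: A = 28 × 130 = 3640.00, centroid at (14.00, 65.00).
horizontal leg: A = 60 × 20 = 1200.00, centroid at (58.00, 10.00).
gusset: A = ½·20·20 = 200.00, centroid at (34.67, 26.67).
ΣA = 5040.00 in²
ΣAX̄ = (3640.00)(14.00) + (1200.00)(58.00) + (200.00)(34.67) = 127493.33 in³
ΣAȲ = (3640.00)(65.00) + (1200.00)(10.00) + (200.00)(26.67) = 253933.33 in³
X̄ = 127493.33 / 5040.00 = 25.30 in
Ȳ = 253933.33 / 5040.00 = 50.38 in

X̄ = 25.30 in, Ȳ = 50.38 in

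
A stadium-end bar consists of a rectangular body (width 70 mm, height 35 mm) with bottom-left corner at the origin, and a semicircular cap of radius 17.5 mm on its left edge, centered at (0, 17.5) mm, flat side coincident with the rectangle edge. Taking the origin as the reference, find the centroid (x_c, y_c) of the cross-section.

Part | A | x̄ᵢ | ȳᵢ | A·x̄ᵢ | A·ȳᵢ
rectangular body | 2450.00 | 35.00 | 17.50 | 85750.00 | 42875.00
semicircular end | 481.06 | -7.43 | 17.50 | -3572.92 | 8418.49
Σ | 2931.06 |  |  | 82177.08 | 51293.49
x_c = 82177.08 / 2931.06 = 28.04 mm
y_c = 51293.49 / 2931.06 = 17.50 mm

x_c = 28.04 mm, y_c = 17.50 mm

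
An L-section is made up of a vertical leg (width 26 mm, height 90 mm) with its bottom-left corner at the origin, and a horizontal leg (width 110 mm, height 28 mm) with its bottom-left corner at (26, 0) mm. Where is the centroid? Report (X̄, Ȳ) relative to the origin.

Part | A | x̄ᵢ | ȳᵢ | A·x̄ᵢ | A·ȳᵢ
vertical leg | 2340.00 | 13.00 | 45.00 | 30420.00 | 105300.00
horizontal leg | 3080.00 | 81.00 | 14.00 | 249480.00 | 43120.00
Σ | 5420.00 |  |  | 279900.00 | 148420.00
X̄ = 279900.00 / 5420.00 = 51.64 mm
Ȳ = 148420.00 / 5420.00 = 27.38 mm

X̄ = 51.64 mm, Ȳ = 27.38 mm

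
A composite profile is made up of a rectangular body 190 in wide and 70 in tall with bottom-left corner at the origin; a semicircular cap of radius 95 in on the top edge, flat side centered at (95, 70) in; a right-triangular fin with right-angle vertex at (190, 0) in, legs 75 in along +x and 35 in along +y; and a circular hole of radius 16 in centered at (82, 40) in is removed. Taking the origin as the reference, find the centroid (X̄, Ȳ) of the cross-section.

X̄ = 101.00 in, Ȳ = 71.92 in

Part | A | x̄ᵢ | ȳᵢ | A·x̄ᵢ | A·ȳᵢ
rectangular body | 13300.00 | 95.00 | 35.00 | 1263500.00 | 465500.00
semicircular top | 14176.44 | 95.00 | 110.32 | 1346761.50 | 1563933.91
triangular fin | 1312.50 | 215.00 | 11.67 | 282187.50 | 15312.50
hole | -804.25 | 82.00 | 40.00 | -65948.31 | -32169.91
Σ | 27984.69 |  |  | 2826500.69 | 2012576.50
X̄ = 2826500.69 / 27984.69 = 101.00 in
Ȳ = 2012576.50 / 27984.69 = 71.92 in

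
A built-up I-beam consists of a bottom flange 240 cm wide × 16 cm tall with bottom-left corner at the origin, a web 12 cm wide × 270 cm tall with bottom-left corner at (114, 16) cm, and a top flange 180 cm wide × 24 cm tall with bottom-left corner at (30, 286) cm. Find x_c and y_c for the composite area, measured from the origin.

x_c = 120.00 cm, y_c = 158.54 cm

bottom flange: A = 240 × 16 = 3840.00, centroid at (120.00, 8.00).
web: A = 12 × 270 = 3240.00, centroid at (120.00, 151.00).
top flange: A = 180 × 24 = 4320.00, centroid at (120.00, 298.00).
ΣA = 11400.00 cm², ΣAx_c = 1368000.00 cm³, ΣAy_c = 1807320.00 cm³.
x_c = 1368000.00/11400.00 = 120.00 cm; y_c = 1807320.00/11400.00 = 158.54 cm.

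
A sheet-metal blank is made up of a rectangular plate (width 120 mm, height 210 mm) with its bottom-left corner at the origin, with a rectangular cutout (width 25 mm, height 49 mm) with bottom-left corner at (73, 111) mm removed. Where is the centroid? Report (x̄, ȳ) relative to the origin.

x̄ = 58.70 mm, ȳ = 103.44 mm

plate: A = 120 × 210 = 25200.00, centroid at (60.00, 105.00).
hole: A = −(25 × 49) = -1225.00, centroid at (85.50, 135.50).
ΣA = 23975.00 mm², ΣAx̄ = 1407262.50 mm³, ΣAȳ = 2480012.50 mm³.
x̄ = 1407262.50/23975.00 = 58.70 mm; ȳ = 2480012.50/23975.00 = 103.44 mm.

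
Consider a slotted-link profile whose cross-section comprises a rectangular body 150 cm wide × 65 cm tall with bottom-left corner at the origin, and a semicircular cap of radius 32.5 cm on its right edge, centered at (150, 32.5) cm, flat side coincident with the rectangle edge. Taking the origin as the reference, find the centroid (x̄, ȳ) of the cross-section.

rectangular body: A = 150 × 65 = 9750.00, centroid at (75.00, 32.50).
semicircular end: A = ½π·32.5² = 1659.15, centroid at (163.79, 32.50).
ΣA = 11409.15 cm²
ΣAx̄ = (9750.00)(75.00) + (1659.15)(163.79) = 1003008.46 cm³
ΣAȳ = (9750.00)(32.50) + (1659.15)(32.50) = 370797.49 cm³
x̄ = 1003008.46 / 11409.15 = 87.91 cm
ȳ = 370797.49 / 11409.15 = 32.50 cm

x̄ = 87.91 cm, ȳ = 32.50 cm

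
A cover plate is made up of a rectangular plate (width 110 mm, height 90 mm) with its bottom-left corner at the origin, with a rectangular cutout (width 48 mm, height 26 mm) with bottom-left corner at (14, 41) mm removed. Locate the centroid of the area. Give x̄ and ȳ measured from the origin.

plate: A = 110 × 90 = 9900.00, centroid at (55.00, 45.00).
hole: A = −(48 × 26) = -1248.00, centroid at (38.00, 54.00).
ΣA = 8652.00 mm², ΣAx̄ = 497076.00 mm³, ΣAȳ = 378108.00 mm³.
x̄ = 497076.00/8652.00 = 57.45 mm; ȳ = 378108.00/8652.00 = 43.70 mm.

x̄ = 57.45 mm, ȳ = 43.70 mm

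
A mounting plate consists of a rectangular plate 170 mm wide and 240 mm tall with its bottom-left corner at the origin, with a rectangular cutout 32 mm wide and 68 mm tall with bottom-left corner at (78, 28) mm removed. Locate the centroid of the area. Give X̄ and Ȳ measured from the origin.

X̄ = 84.49 mm, Ȳ = 123.27 mm

Part | A | x̄ᵢ | ȳᵢ | A·x̄ᵢ | A·ȳᵢ
plate | 40800.00 | 85.00 | 120.00 | 3468000.00 | 4896000.00
hole | -2176.00 | 94.00 | 62.00 | -204544.00 | -134912.00
Σ | 38624.00 |  |  | 3263456.00 | 4761088.00
X̄ = 3263456.00 / 38624.00 = 84.49 mm
Ȳ = 4761088.00 / 38624.00 = 123.27 mm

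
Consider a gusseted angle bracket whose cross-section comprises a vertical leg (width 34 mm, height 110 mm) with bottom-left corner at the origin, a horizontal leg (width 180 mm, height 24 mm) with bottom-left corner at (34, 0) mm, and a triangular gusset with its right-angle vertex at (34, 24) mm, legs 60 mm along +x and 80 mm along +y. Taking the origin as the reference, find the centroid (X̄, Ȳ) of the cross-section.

vertical leg: A = 34 × 110 = 3740.00, centroid at (17.00, 55.00).
horizontal leg: A = 180 × 24 = 4320.00, centroid at (124.00, 12.00).
gusset: A = ½·60·80 = 2400.00, centroid at (54.00, 50.67).
ΣA = 10460.00 mm², ΣAX̄ = 728860.00 mm³, ΣAȲ = 379140.00 mm³.
X̄ = 728860.00/10460.00 = 69.68 mm; Ȳ = 379140.00/10460.00 = 36.25 mm.

X̄ = 69.68 mm, Ȳ = 36.25 mm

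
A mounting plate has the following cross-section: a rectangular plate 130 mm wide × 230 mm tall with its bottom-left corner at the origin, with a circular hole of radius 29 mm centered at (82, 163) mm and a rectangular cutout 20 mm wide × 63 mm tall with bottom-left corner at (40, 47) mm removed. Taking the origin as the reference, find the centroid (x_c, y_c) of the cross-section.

x_c = 64.00 mm, y_c = 111.89 mm

plate: A = 130 × 230 = 29900.00, centroid at (65.00, 115.00).
hole 1: A = −π·29² = -2642.08, centroid at (82.00, 163.00).
hole 2: A = −(20 × 63) = -1260.00, centroid at (50.00, 78.50).
ΣA = 25997.92 mm², ΣAx_c = 1663849.49 mm³, ΣAy_c = 2908931.05 mm³.
x_c = 1663849.49/25997.92 = 64.00 mm; y_c = 2908931.05/25997.92 = 111.89 mm.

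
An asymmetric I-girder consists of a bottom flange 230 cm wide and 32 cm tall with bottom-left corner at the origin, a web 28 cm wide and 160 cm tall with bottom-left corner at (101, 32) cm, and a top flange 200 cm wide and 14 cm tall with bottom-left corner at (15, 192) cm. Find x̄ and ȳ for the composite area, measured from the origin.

x̄ = 115.00 cm, ȳ = 80.38 cm

Part | A | x̄ᵢ | ȳᵢ | A·x̄ᵢ | A·ȳᵢ
bottom flange | 7360.00 | 115.00 | 16.00 | 846400.00 | 117760.00
web | 4480.00 | 115.00 | 112.00 | 515200.00 | 501760.00
top flange | 2800.00 | 115.00 | 199.00 | 322000.00 | 557200.00
Σ | 14640.00 |  |  | 1683600.00 | 1176720.00
x̄ = 1683600.00 / 14640.00 = 115.00 cm
ȳ = 1176720.00 / 14640.00 = 80.38 cm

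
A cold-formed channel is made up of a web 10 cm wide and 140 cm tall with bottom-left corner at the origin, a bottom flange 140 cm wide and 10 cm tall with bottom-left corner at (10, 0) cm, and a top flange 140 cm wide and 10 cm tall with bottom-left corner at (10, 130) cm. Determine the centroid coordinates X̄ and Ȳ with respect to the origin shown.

Part | A | x̄ᵢ | ȳᵢ | A·x̄ᵢ | A·ȳᵢ
web | 1400.00 | 5.00 | 70.00 | 7000.00 | 98000.00
bottom flange | 1400.00 | 80.00 | 5.00 | 112000.00 | 7000.00
top flange | 1400.00 | 80.00 | 135.00 | 112000.00 | 189000.00
Σ | 4200.00 |  |  | 231000.00 | 294000.00
X̄ = 231000.00 / 4200.00 = 55.00 cm
Ȳ = 294000.00 / 4200.00 = 70.00 cm

X̄ = 55.00 cm, Ȳ = 70.00 cm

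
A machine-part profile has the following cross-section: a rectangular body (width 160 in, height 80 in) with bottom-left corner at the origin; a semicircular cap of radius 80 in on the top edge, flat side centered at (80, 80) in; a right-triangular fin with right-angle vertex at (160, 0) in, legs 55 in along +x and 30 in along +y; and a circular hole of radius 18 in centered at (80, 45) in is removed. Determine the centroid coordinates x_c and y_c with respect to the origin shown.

Part | A | x̄ᵢ | ȳᵢ | A·x̄ᵢ | A·ȳᵢ
rectangular body | 12800.00 | 80.00 | 40.00 | 1024000.00 | 512000.00
semicircular top | 10053.10 | 80.00 | 113.95 | 804247.72 | 1145581.05
triangular fin | 825.00 | 178.33 | 10.00 | 147125.00 | 8250.00
hole | -1017.88 | 80.00 | 45.00 | -81430.08 | -45804.42
Σ | 22660.22 |  |  | 1893942.64 | 1620026.63
x_c = 1893942.64 / 22660.22 = 83.58 in
y_c = 1620026.63 / 22660.22 = 71.49 in

x_c = 83.58 in, y_c = 71.49 in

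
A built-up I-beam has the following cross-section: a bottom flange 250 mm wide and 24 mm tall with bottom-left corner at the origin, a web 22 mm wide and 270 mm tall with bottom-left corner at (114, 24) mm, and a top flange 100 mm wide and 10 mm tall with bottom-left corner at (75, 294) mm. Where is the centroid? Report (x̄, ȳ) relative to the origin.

x̄ = 125.00 mm, ȳ = 101.66 mm

bottom flange: A = 250 × 24 = 6000.00, centroid at (125.00, 12.00).
web: A = 22 × 270 = 5940.00, centroid at (125.00, 159.00).
top flange: A = 100 × 10 = 1000.00, centroid at (125.00, 299.00).
ΣA = 12940.00 mm², ΣAx̄ = 1617500.00 mm³, ΣAȳ = 1315460.00 mm³.
x̄ = 1617500.00/12940.00 = 125.00 mm; ȳ = 1315460.00/12940.00 = 101.66 mm.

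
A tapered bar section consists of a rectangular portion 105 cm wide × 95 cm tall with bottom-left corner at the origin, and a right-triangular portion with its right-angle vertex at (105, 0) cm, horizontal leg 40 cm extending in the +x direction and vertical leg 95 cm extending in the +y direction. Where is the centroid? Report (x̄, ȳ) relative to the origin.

Part | A | x̄ᵢ | ȳᵢ | A·x̄ᵢ | A·ȳᵢ
rectangular portion | 9975.00 | 52.50 | 47.50 | 523687.50 | 473812.50
triangular portion | 1900.00 | 118.33 | 31.67 | 224833.33 | 60166.67
Σ | 11875.00 |  |  | 748520.83 | 533979.17
x̄ = 748520.83 / 11875.00 = 63.03 cm
ȳ = 533979.17 / 11875.00 = 44.97 cm

x̄ = 63.03 cm, ȳ = 44.97 cm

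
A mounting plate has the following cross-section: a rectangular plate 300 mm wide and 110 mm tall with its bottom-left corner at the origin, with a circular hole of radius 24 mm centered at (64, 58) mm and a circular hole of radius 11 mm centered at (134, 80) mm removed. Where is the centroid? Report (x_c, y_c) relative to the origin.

x_c = 155.25 mm, y_c = 54.52 mm

plate: A = 300 × 110 = 33000.00, centroid at (150.00, 55.00).
hole 1: A = −π·24² = -1809.56, centroid at (64.00, 58.00).
hole 2: A = −π·11² = -380.13, centroid at (134.00, 80.00).
ΣA = 30810.31 mm², ΣAx_c = 4783250.55 mm³, ΣAy_c = 1679635.06 mm³.
x_c = 4783250.55/30810.31 = 155.25 mm; y_c = 1679635.06/30810.31 = 54.52 mm.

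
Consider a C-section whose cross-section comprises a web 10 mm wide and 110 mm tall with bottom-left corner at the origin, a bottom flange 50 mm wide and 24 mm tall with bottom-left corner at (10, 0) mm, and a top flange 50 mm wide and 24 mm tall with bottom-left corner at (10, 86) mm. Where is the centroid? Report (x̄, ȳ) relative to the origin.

web: A = 10 × 110 = 1100.00, centroid at (5.00, 55.00).
bottom flange: A = 50 × 24 = 1200.00, centroid at (35.00, 12.00).
top flange: A = 50 × 24 = 1200.00, centroid at (35.00, 98.00).
ΣA = 3500.00 mm², ΣAx̄ = 89500.00 mm³, ΣAȳ = 192500.00 mm³.
x̄ = 89500.00/3500.00 = 25.57 mm; ȳ = 192500.00/3500.00 = 55.00 mm.

x̄ = 25.57 mm, ȳ = 55.00 mm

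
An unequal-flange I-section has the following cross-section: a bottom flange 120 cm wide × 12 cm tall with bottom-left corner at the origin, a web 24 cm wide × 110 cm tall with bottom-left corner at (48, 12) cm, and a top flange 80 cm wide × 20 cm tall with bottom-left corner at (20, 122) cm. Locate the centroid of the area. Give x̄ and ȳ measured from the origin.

bottom flange: A = 120 × 12 = 1440.00, centroid at (60.00, 6.00).
web: A = 24 × 110 = 2640.00, centroid at (60.00, 67.00).
top flange: A = 80 × 20 = 1600.00, centroid at (60.00, 132.00).
ΣA = 5680.00 cm²
ΣAx̄ = (1440.00)(60.00) + (2640.00)(60.00) + (1600.00)(60.00) = 340800.00 cm³
ΣAȳ = (1440.00)(6.00) + (2640.00)(67.00) + (1600.00)(132.00) = 396720.00 cm³
x̄ = 340800.00 / 5680.00 = 60.00 cm
ȳ = 396720.00 / 5680.00 = 69.85 cm

x̄ = 60.00 cm, ȳ = 69.85 cm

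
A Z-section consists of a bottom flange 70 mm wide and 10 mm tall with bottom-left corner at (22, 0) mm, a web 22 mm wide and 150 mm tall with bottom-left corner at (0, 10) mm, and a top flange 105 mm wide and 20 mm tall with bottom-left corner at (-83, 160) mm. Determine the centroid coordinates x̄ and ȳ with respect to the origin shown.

bottom flange: A = 70 × 10 = 700.00, centroid at (57.00, 5.00).
web: A = 22 × 150 = 3300.00, centroid at (11.00, 85.00).
top flange: A = 105 × 20 = 2100.00, centroid at (-30.50, 170.00).
ΣA = 6100.00 mm², ΣAx̄ = 12150.00 mm³, ΣAȳ = 641000.00 mm³.
x̄ = 12150.00/6100.00 = 1.99 mm; ȳ = 641000.00/6100.00 = 105.08 mm.

x̄ = 1.99 mm, ȳ = 105.08 mm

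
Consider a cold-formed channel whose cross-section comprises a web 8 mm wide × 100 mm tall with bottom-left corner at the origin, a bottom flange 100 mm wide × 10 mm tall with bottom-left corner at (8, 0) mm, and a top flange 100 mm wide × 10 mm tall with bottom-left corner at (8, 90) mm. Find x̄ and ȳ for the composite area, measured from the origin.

Part | A | x̄ᵢ | ȳᵢ | A·x̄ᵢ | A·ȳᵢ
web | 800.00 | 4.00 | 50.00 | 3200.00 | 40000.00
bottom flange | 1000.00 | 58.00 | 5.00 | 58000.00 | 5000.00
top flange | 1000.00 | 58.00 | 95.00 | 58000.00 | 95000.00
Σ | 2800.00 |  |  | 119200.00 | 140000.00
x̄ = 119200.00 / 2800.00 = 42.57 mm
ȳ = 140000.00 / 2800.00 = 50.00 mm

x̄ = 42.57 mm, ȳ = 50.00 mm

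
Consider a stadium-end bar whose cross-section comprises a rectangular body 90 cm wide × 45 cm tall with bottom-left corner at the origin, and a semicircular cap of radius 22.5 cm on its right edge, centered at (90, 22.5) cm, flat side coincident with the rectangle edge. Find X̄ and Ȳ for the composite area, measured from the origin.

rectangular body: A = 90 × 45 = 4050.00, centroid at (45.00, 22.50).
semicircular end: A = ½π·22.5² = 795.22, centroid at (99.55, 22.50).
ΣA = 4845.22 cm², ΣAX̄ = 261413.16 cm³, ΣAȲ = 109017.35 cm³.
X̄ = 261413.16/4845.22 = 53.95 cm; Ȳ = 109017.35/4845.22 = 22.50 cm.

X̄ = 53.95 cm, Ȳ = 22.50 cm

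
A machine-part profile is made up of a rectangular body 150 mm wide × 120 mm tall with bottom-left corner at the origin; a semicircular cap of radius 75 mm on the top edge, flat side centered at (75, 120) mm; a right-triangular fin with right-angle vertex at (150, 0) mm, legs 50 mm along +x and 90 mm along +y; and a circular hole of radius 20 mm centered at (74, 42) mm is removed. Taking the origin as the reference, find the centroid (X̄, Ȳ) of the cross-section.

rectangular body: A = 150 × 120 = 18000.00, centroid at (75.00, 60.00).
semicircular top: A = ½π·75² = 8835.73, centroid at (75.00, 151.83).
triangular fin: A = ½·50·90 = 2250.00, centroid at (166.67, 30.00).
hole: A = −π·20² = -1256.64, centroid at (74.00, 42.00).
ΣA = 27829.09 mm², ΣAX̄ = 2294688.56 mm³, ΣAȲ = 2436258.76 mm³.
X̄ = 2294688.56/27829.09 = 82.46 mm; Ȳ = 2436258.76/27829.09 = 87.54 mm.

X̄ = 82.46 mm, Ȳ = 87.54 mm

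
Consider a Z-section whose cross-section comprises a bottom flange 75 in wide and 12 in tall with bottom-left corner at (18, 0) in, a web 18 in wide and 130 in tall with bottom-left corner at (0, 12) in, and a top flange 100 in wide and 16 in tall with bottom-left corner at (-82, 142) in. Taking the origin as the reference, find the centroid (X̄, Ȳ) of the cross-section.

X̄ = 4.09 in, Ȳ = 87.93 in

Part | A | x̄ᵢ | ȳᵢ | A·x̄ᵢ | A·ȳᵢ
bottom flange | 900.00 | 55.50 | 6.00 | 49950.00 | 5400.00
web | 2340.00 | 9.00 | 77.00 | 21060.00 | 180180.00
top flange | 1600.00 | -32.00 | 150.00 | -51200.00 | 240000.00
Σ | 4840.00 |  |  | 19810.00 | 425580.00
X̄ = 19810.00 / 4840.00 = 4.09 in
Ȳ = 425580.00 / 4840.00 = 87.93 in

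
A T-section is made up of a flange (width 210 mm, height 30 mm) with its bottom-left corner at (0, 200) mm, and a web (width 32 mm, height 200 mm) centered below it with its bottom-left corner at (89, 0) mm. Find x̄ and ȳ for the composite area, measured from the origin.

web: A = 32 × 200 = 6400.00, centroid at (105.00, 100.00).
flange: A = 210 × 30 = 6300.00, centroid at (105.00, 215.00).
ΣA = 12700.00 mm², ΣAx̄ = 1333500.00 mm³, ΣAȳ = 1994500.00 mm³.
x̄ = 1333500.00/12700.00 = 105.00 mm; ȳ = 1994500.00/12700.00 = 157.05 mm.

x̄ = 105.00 mm, ȳ = 157.05 mm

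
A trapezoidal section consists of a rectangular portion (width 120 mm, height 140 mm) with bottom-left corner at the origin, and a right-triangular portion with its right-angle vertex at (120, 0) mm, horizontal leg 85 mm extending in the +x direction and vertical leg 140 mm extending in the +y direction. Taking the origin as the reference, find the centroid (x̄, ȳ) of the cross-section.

Part | A | x̄ᵢ | ȳᵢ | A·x̄ᵢ | A·ȳᵢ
rectangular portion | 16800.00 | 60.00 | 70.00 | 1008000.00 | 1176000.00
triangular portion | 5950.00 | 148.33 | 46.67 | 882583.33 | 277666.67
Σ | 22750.00 |  |  | 1890583.33 | 1453666.67
x̄ = 1890583.33 / 22750.00 = 83.10 mm
ȳ = 1453666.67 / 22750.00 = 63.90 mm

x̄ = 83.10 mm, ȳ = 63.90 mm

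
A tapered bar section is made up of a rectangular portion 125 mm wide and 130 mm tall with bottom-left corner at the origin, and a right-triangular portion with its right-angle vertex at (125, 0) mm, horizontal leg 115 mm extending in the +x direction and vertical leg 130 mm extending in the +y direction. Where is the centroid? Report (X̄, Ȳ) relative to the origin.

X̄ = 94.27 mm, Ȳ = 58.17 mm

Part | A | x̄ᵢ | ȳᵢ | A·x̄ᵢ | A·ȳᵢ
rectangular portion | 16250.00 | 62.50 | 65.00 | 1015625.00 | 1056250.00
triangular portion | 7475.00 | 163.33 | 43.33 | 1220916.67 | 323916.67
Σ | 23725.00 |  |  | 2236541.67 | 1380166.67
X̄ = 2236541.67 / 23725.00 = 94.27 mm
Ȳ = 1380166.67 / 23725.00 = 58.17 mm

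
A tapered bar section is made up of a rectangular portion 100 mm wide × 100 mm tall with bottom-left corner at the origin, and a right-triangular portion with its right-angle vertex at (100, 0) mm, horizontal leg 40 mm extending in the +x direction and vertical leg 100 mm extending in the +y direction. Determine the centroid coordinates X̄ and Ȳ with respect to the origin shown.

Part | A | x̄ᵢ | ȳᵢ | A·x̄ᵢ | A·ȳᵢ
rectangular portion | 10000.00 | 50.00 | 50.00 | 500000.00 | 500000.00
triangular portion | 2000.00 | 113.33 | 33.33 | 226666.67 | 66666.67
Σ | 12000.00 |  |  | 726666.67 | 566666.67
X̄ = 726666.67 / 12000.00 = 60.56 mm
Ȳ = 566666.67 / 12000.00 = 47.22 mm

X̄ = 60.56 mm, Ȳ = 47.22 mm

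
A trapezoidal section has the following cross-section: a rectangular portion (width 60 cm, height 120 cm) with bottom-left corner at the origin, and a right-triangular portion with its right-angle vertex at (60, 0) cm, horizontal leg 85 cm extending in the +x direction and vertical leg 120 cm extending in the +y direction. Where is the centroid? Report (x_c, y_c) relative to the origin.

x_c = 54.19 cm, y_c = 51.71 cm

rectangular portion: A = 60 × 120 = 7200.00, centroid at (30.00, 60.00).
triangular portion: A = ½·85·120 = 5100.00, centroid at (88.33, 40.00).
ΣA = 12300.00 cm², ΣAx_c = 666500.00 cm³, ΣAy_c = 636000.00 cm³.
x_c = 666500.00/12300.00 = 54.19 cm; y_c = 636000.00/12300.00 = 51.71 cm.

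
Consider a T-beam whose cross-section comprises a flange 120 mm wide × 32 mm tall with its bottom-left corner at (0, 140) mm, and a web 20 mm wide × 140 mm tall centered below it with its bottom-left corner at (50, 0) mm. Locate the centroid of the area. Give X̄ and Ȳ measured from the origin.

web: A = 20 × 140 = 2800.00, centroid at (60.00, 70.00).
flange: A = 120 × 32 = 3840.00, centroid at (60.00, 156.00).
ΣA = 6640.00 mm², ΣAX̄ = 398400.00 mm³, ΣAȲ = 795040.00 mm³.
X̄ = 398400.00/6640.00 = 60.00 mm; Ȳ = 795040.00/6640.00 = 119.73 mm.

X̄ = 60.00 mm, Ȳ = 119.73 mm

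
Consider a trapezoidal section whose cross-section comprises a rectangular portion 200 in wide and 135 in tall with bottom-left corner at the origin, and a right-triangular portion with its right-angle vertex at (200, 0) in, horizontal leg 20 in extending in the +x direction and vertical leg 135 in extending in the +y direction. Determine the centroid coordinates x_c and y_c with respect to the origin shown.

rectangular portion: A = 200 × 135 = 27000.00, centroid at (100.00, 67.50).
triangular portion: A = ½·20·135 = 1350.00, centroid at (206.67, 45.00).
ΣA = 28350.00 in²
ΣAx_c = (27000.00)(100.00) + (1350.00)(206.67) = 2979000.00 in³
ΣAy_c = (27000.00)(67.50) + (1350.00)(45.00) = 1883250.00 in³
x_c = 2979000.00 / 28350.00 = 105.08 in
y_c = 1883250.00 / 28350.00 = 66.43 in

x_c = 105.08 in, y_c = 66.43 in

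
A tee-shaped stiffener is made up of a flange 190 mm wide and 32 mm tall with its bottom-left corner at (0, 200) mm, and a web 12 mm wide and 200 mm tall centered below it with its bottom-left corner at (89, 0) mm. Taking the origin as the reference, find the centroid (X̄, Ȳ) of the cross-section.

web: A = 12 × 200 = 2400.00, centroid at (95.00, 100.00).
flange: A = 190 × 32 = 6080.00, centroid at (95.00, 216.00).
ΣA = 8480.00 mm²
ΣAX̄ = (2400.00)(95.00) + (6080.00)(95.00) = 805600.00 mm³
ΣAȲ = (2400.00)(100.00) + (6080.00)(216.00) = 1553280.00 mm³
X̄ = 805600.00 / 8480.00 = 95.00 mm
Ȳ = 1553280.00 / 8480.00 = 183.17 mm

X̄ = 95.00 mm, Ȳ = 183.17 mm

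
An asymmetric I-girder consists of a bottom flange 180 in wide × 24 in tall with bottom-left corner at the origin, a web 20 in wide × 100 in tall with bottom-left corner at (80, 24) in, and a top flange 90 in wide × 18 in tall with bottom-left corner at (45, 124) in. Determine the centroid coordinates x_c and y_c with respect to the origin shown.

Part | A | x̄ᵢ | ȳᵢ | A·x̄ᵢ | A·ȳᵢ
bottom flange | 4320.00 | 90.00 | 12.00 | 388800.00 | 51840.00
web | 2000.00 | 90.00 | 74.00 | 180000.00 | 148000.00
top flange | 1620.00 | 90.00 | 133.00 | 145800.00 | 215460.00
Σ | 7940.00 |  |  | 714600.00 | 415300.00
x_c = 714600.00 / 7940.00 = 90.00 in
y_c = 415300.00 / 7940.00 = 52.30 in

x_c = 90.00 in, y_c = 52.30 in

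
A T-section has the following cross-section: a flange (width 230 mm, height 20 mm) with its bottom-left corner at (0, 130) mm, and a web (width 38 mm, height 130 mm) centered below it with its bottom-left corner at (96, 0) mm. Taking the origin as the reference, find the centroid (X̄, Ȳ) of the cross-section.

X̄ = 115.00 mm, Ȳ = 101.16 mm

web: A = 38 × 130 = 4940.00, centroid at (115.00, 65.00).
flange: A = 230 × 20 = 4600.00, centroid at (115.00, 140.00).
ΣA = 9540.00 mm², ΣAX̄ = 1097100.00 mm³, ΣAȲ = 965100.00 mm³.
X̄ = 1097100.00/9540.00 = 115.00 mm; Ȳ = 965100.00/9540.00 = 101.16 mm.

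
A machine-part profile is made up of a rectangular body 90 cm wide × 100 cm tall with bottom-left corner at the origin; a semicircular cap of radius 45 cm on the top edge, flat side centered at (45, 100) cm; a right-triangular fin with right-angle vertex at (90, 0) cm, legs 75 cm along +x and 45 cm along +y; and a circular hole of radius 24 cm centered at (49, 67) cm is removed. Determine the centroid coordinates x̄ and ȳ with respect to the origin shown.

x̄ = 54.20 cm, ȳ = 60.78 cm

rectangular body: A = 90 × 100 = 9000.00, centroid at (45.00, 50.00).
semicircular top: A = ½π·45² = 3180.86, centroid at (45.00, 119.10).
triangular fin: A = ½·75·45 = 1687.50, centroid at (115.00, 15.00).
hole: A = −π·24² = -1809.56, centroid at (49.00, 67.00).
ΣA = 12058.81 cm²
ΣAx̄ = (9000.00)(45.00) + (3180.86)(45.00) + (1687.50)(115.00) + (-1809.56)(49.00) = 653533.00 cm³
ΣAȳ = (9000.00)(50.00) + (3180.86)(119.10) + (1687.50)(15.00) + (-1809.56)(67.00) = 732908.41 cm³
x̄ = 653533.00 / 12058.81 = 54.20 cm
ȳ = 732908.41 / 12058.81 = 60.78 cm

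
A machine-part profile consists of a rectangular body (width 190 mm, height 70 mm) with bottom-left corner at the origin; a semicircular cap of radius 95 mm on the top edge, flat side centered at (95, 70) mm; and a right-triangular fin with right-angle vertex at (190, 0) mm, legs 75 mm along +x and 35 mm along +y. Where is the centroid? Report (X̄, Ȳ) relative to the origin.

rectangular body: A = 190 × 70 = 13300.00, centroid at (95.00, 35.00).
semicircular top: A = ½π·95² = 14176.44, centroid at (95.00, 110.32).
triangular fin: A = ½·75·35 = 1312.50, centroid at (215.00, 11.67).
ΣA = 28788.94 mm², ΣAX̄ = 2892449.00 mm³, ΣAȲ = 2044746.41 mm³.
X̄ = 2892449.00/28788.94 = 100.47 mm; Ȳ = 2044746.41/28788.94 = 71.03 mm.

X̄ = 100.47 mm, Ȳ = 71.03 mm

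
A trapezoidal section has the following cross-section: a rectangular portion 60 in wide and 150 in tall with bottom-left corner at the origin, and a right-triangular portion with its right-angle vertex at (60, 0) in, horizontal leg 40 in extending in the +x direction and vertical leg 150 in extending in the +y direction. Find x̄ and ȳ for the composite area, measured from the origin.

rectangular portion: A = 60 × 150 = 9000.00, centroid at (30.00, 75.00).
triangular portion: A = ½·40·150 = 3000.00, centroid at (73.33, 50.00).
ΣA = 12000.00 in², ΣAx̄ = 490000.00 in³, ΣAȳ = 825000.00 in³.
x̄ = 490000.00/12000.00 = 40.83 in; ȳ = 825000.00/12000.00 = 68.75 in.

x̄ = 40.83 in, ȳ = 68.75 in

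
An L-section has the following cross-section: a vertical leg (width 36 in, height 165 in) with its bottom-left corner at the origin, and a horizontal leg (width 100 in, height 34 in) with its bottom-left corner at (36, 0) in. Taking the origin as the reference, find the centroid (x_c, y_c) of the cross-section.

x_c = 42.75 in, y_c = 58.66 in

Part | A | x̄ᵢ | ȳᵢ | A·x̄ᵢ | A·ȳᵢ
vertical leg | 5940.00 | 18.00 | 82.50 | 106920.00 | 490050.00
horizontal leg | 3400.00 | 86.00 | 17.00 | 292400.00 | 57800.00
Σ | 9340.00 |  |  | 399320.00 | 547850.00
x_c = 399320.00 / 9340.00 = 42.75 in
y_c = 547850.00 / 9340.00 = 58.66 in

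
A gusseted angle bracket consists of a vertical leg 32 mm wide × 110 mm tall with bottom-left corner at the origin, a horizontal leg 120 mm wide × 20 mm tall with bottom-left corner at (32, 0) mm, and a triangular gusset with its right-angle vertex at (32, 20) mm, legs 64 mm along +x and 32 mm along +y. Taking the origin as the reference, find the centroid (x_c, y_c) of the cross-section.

x_c = 47.77 mm, y_c = 35.86 mm

Part | A | x̄ᵢ | ȳᵢ | A·x̄ᵢ | A·ȳᵢ
vertical leg | 3520.00 | 16.00 | 55.00 | 56320.00 | 193600.00
horizontal leg | 2400.00 | 92.00 | 10.00 | 220800.00 | 24000.00
gusset | 1024.00 | 53.33 | 30.67 | 54613.33 | 31402.67
Σ | 6944.00 |  |  | 331733.33 | 249002.67
x_c = 331733.33 / 6944.00 = 47.77 mm
y_c = 249002.67 / 6944.00 = 35.86 mm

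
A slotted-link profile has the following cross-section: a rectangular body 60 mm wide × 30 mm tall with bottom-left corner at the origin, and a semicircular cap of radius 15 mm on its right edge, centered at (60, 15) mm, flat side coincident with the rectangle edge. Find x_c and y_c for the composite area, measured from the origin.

x_c = 35.97 mm, y_c = 15.00 mm

rectangular body: A = 60 × 30 = 1800.00, centroid at (30.00, 15.00).
semicircular end: A = ½π·15² = 353.43, centroid at (66.37, 15.00).
ΣA = 2153.43 mm²
ΣAx_c = (1800.00)(30.00) + (353.43)(66.37) = 77455.75 mm³
ΣAy_c = (1800.00)(15.00) + (353.43)(15.00) = 32301.44 mm³
x_c = 77455.75 / 2153.43 = 35.97 mm
y_c = 32301.44 / 2153.43 = 15.00 mm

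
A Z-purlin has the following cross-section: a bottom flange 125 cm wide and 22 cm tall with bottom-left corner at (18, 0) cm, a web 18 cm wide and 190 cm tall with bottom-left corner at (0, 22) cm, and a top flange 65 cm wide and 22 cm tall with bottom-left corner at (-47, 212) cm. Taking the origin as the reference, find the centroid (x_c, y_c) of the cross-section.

Part | A | x̄ᵢ | ȳᵢ | A·x̄ᵢ | A·ȳᵢ
bottom flange | 2750.00 | 80.50 | 11.00 | 221375.00 | 30250.00
web | 3420.00 | 9.00 | 117.00 | 30780.00 | 400140.00
top flange | 1430.00 | -14.50 | 223.00 | -20735.00 | 318890.00
Σ | 7600.00 |  |  | 231420.00 | 749280.00
x_c = 231420.00 / 7600.00 = 30.45 cm
y_c = 749280.00 / 7600.00 = 98.59 cm

x_c = 30.45 cm, y_c = 98.59 cm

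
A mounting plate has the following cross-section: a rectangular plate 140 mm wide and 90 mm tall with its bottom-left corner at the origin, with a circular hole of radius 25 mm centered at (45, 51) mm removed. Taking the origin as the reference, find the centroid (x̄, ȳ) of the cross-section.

plate: A = 140 × 90 = 12600.00, centroid at (70.00, 45.00).
hole: A = −π·25² = -1963.50, centroid at (45.00, 51.00).
ΣA = 10636.50 mm²
ΣAx̄ = (12600.00)(70.00) + (-1963.50)(45.00) = 793642.71 mm³
ΣAȳ = (12600.00)(45.00) + (-1963.50)(51.00) = 466861.73 mm³
x̄ = 793642.71 / 10636.50 = 74.61 mm
ȳ = 466861.73 / 10636.50 = 43.89 mm

x̄ = 74.61 mm, ȳ = 43.89 mm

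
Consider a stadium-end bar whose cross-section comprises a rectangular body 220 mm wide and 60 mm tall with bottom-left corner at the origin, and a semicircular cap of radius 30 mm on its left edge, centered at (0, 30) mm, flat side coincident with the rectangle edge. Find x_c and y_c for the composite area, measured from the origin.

rectangular body: A = 220 × 60 = 13200.00, centroid at (110.00, 30.00).
semicircular end: A = ½π·30² = 1413.72, centroid at (-12.73, 30.00).
ΣA = 14613.72 mm², ΣAx_c = 1434000.00 mm³, ΣAy_c = 438411.50 mm³.
x_c = 1434000.00/14613.72 = 98.13 mm; y_c = 438411.50/14613.72 = 30.00 mm.

x_c = 98.13 mm, y_c = 30.00 mm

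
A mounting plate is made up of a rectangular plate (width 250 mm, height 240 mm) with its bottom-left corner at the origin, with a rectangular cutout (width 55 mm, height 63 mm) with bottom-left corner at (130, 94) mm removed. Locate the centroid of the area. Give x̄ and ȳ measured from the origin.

plate: A = 250 × 240 = 60000.00, centroid at (125.00, 120.00).
hole: A = −(55 × 63) = -3465.00, centroid at (157.50, 125.50).
ΣA = 56535.00 mm²
ΣAx̄ = (60000.00)(125.00) + (-3465.00)(157.50) = 6954262.50 mm³
ΣAȳ = (60000.00)(120.00) + (-3465.00)(125.50) = 6765142.50 mm³
x̄ = 6954262.50 / 56535.00 = 123.01 mm
ȳ = 6765142.50 / 56535.00 = 119.66 mm

x̄ = 123.01 mm, ȳ = 119.66 mm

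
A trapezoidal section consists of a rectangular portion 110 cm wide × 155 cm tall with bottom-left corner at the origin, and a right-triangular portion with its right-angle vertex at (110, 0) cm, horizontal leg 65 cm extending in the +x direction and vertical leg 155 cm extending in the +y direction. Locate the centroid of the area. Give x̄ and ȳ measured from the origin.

rectangular portion: A = 110 × 155 = 17050.00, centroid at (55.00, 77.50).
triangular portion: A = ½·65·155 = 5037.50, centroid at (131.67, 51.67).
ΣA = 22087.50 cm², ΣAx̄ = 1601020.83 cm³, ΣAȳ = 1581645.83 cm³.
x̄ = 1601020.83/22087.50 = 72.49 cm; ȳ = 1581645.83/22087.50 = 71.61 cm.

x̄ = 72.49 cm, ȳ = 71.61 cm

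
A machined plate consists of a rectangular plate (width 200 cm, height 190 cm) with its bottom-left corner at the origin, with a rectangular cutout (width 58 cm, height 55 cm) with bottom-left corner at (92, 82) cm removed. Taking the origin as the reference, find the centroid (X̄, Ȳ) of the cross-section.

plate: A = 200 × 190 = 38000.00, centroid at (100.00, 95.00).
hole: A = −(58 × 55) = -3190.00, centroid at (121.00, 109.50).
ΣA = 34810.00 cm², ΣAX̄ = 3414010.00 cm³, ΣAȲ = 3260695.00 cm³.
X̄ = 3414010.00/34810.00 = 98.08 cm; Ȳ = 3260695.00/34810.00 = 93.67 cm.

X̄ = 98.08 cm, Ȳ = 93.67 cm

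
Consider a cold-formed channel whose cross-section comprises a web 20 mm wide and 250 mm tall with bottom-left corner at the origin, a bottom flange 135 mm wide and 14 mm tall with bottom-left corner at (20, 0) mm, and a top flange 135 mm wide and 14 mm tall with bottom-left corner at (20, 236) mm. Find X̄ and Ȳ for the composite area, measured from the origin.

web: A = 20 × 250 = 5000.00, centroid at (10.00, 125.00).
bottom flange: A = 135 × 14 = 1890.00, centroid at (87.50, 7.00).
top flange: A = 135 × 14 = 1890.00, centroid at (87.50, 243.00).
ΣA = 8780.00 mm²
ΣAX̄ = (5000.00)(10.00) + (1890.00)(87.50) + (1890.00)(87.50) = 380750.00 mm³
ΣAȲ = (5000.00)(125.00) + (1890.00)(7.00) + (1890.00)(243.00) = 1097500.00 mm³
X̄ = 380750.00 / 8780.00 = 43.37 mm
Ȳ = 1097500.00 / 8780.00 = 125.00 mm

X̄ = 43.37 mm, Ȳ = 125.00 mm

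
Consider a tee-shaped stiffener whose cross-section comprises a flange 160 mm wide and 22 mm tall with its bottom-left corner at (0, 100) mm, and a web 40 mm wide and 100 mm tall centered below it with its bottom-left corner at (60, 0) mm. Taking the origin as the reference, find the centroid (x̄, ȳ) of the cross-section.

x̄ = 80.00 mm, ȳ = 78.55 mm

web: A = 40 × 100 = 4000.00, centroid at (80.00, 50.00).
flange: A = 160 × 22 = 3520.00, centroid at (80.00, 111.00).
ΣA = 7520.00 mm²
ΣAx̄ = (4000.00)(80.00) + (3520.00)(80.00) = 601600.00 mm³
ΣAȳ = (4000.00)(50.00) + (3520.00)(111.00) = 590720.00 mm³
x̄ = 601600.00 / 7520.00 = 80.00 mm
ȳ = 590720.00 / 7520.00 = 78.55 mm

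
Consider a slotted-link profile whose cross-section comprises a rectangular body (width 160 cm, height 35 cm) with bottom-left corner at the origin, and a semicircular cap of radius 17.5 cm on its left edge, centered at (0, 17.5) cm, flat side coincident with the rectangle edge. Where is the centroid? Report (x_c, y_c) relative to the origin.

x_c = 73.08 cm, y_c = 17.50 cm

Part | A | x̄ᵢ | ȳᵢ | A·x̄ᵢ | A·ȳᵢ
rectangular body | 5600.00 | 80.00 | 17.50 | 448000.00 | 98000.00
semicircular end | 481.06 | -7.43 | 17.50 | -3572.92 | 8418.49
Σ | 6081.06 |  |  | 444427.08 | 106418.49
x_c = 444427.08 / 6081.06 = 73.08 cm
y_c = 106418.49 / 6081.06 = 17.50 cm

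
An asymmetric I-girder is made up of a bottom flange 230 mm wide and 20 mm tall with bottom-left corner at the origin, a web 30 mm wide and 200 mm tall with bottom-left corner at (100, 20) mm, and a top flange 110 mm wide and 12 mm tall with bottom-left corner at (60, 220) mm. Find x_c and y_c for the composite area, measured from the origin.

bottom flange: A = 230 × 20 = 4600.00, centroid at (115.00, 10.00).
web: A = 30 × 200 = 6000.00, centroid at (115.00, 120.00).
top flange: A = 110 × 12 = 1320.00, centroid at (115.00, 226.00).
ΣA = 11920.00 mm²
ΣAx_c = (4600.00)(115.00) + (6000.00)(115.00) + (1320.00)(115.00) = 1370800.00 mm³
ΣAy_c = (4600.00)(10.00) + (6000.00)(120.00) + (1320.00)(226.00) = 1064320.00 mm³
x_c = 1370800.00 / 11920.00 = 115.00 mm
y_c = 1064320.00 / 11920.00 = 89.29 mm

x_c = 115.00 mm, y_c = 89.29 mm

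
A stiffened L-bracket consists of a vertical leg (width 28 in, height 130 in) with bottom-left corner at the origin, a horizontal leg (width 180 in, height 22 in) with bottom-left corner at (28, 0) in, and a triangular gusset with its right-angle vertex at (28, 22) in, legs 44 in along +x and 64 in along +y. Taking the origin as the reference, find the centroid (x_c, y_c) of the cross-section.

vertical leg: A = 28 × 130 = 3640.00, centroid at (14.00, 65.00).
horizontal leg: A = 180 × 22 = 3960.00, centroid at (118.00, 11.00).
gusset: A = ½·44·64 = 1408.00, centroid at (42.67, 43.33).
ΣA = 9008.00 in²
ΣAx_c = (3640.00)(14.00) + (3960.00)(118.00) + (1408.00)(42.67) = 578314.67 in³
ΣAy_c = (3640.00)(65.00) + (3960.00)(11.00) + (1408.00)(43.33) = 341173.33 in³
x_c = 578314.67 / 9008.00 = 64.20 in
y_c = 341173.33 / 9008.00 = 37.87 in

x_c = 64.20 in, y_c = 37.87 in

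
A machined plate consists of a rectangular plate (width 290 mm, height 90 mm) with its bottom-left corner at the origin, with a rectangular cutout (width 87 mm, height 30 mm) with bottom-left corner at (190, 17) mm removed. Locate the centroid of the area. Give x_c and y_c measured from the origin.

x_c = 135.17 mm, y_c = 46.44 mm

plate: A = 290 × 90 = 26100.00, centroid at (145.00, 45.00).
hole: A = −(87 × 30) = -2610.00, centroid at (233.50, 32.00).
ΣA = 23490.00 mm², ΣAx_c = 3175065.00 mm³, ΣAy_c = 1090980.00 mm³.
x_c = 3175065.00/23490.00 = 135.17 mm; y_c = 1090980.00/23490.00 = 46.44 mm.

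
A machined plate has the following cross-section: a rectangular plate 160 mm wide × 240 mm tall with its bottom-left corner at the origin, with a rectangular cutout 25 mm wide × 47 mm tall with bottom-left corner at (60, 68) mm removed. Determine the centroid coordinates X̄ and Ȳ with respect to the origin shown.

plate: A = 160 × 240 = 38400.00, centroid at (80.00, 120.00).
hole: A = −(25 × 47) = -1175.00, centroid at (72.50, 91.50).
ΣA = 37225.00 mm²
ΣAX̄ = (38400.00)(80.00) + (-1175.00)(72.50) = 2986812.50 mm³
ΣAȲ = (38400.00)(120.00) + (-1175.00)(91.50) = 4500487.50 mm³
X̄ = 2986812.50 / 37225.00 = 80.24 mm
Ȳ = 4500487.50 / 37225.00 = 120.90 mm

X̄ = 80.24 mm, Ȳ = 120.90 mm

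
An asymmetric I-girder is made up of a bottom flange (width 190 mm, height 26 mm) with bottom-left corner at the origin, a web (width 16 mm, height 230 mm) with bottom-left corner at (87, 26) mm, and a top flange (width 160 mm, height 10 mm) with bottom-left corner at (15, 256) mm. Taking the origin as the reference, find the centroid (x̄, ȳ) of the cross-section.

x̄ = 95.00 mm, ȳ = 97.92 mm

bottom flange: A = 190 × 26 = 4940.00, centroid at (95.00, 13.00).
web: A = 16 × 230 = 3680.00, centroid at (95.00, 141.00).
top flange: A = 160 × 10 = 1600.00, centroid at (95.00, 261.00).
ΣA = 10220.00 mm²
ΣAx̄ = (4940.00)(95.00) + (3680.00)(95.00) + (1600.00)(95.00) = 970900.00 mm³
ΣAȳ = (4940.00)(13.00) + (3680.00)(141.00) + (1600.00)(261.00) = 1000700.00 mm³
x̄ = 970900.00 / 10220.00 = 95.00 mm
ȳ = 1000700.00 / 10220.00 = 97.92 mm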